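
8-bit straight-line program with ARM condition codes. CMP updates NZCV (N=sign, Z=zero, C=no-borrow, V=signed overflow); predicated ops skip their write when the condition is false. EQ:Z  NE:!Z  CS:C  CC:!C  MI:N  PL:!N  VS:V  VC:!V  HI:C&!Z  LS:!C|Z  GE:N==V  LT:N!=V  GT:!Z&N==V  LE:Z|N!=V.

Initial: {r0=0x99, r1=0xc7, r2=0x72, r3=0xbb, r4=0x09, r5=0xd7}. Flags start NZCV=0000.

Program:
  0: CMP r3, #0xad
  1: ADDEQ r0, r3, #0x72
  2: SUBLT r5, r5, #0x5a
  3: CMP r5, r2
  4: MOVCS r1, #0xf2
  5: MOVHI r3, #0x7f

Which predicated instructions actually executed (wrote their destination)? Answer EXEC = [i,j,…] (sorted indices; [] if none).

EXEC = [4,5]

[0] flags=0010 → (cmp)
[1] flags=0010 EQ?F → skip
[2] flags=0010 LT?F → skip
[3] flags=0011 → (cmp)
[4] flags=0011 CS?T → r1=0xf2
[5] flags=0011 HI?T → r3=0x7f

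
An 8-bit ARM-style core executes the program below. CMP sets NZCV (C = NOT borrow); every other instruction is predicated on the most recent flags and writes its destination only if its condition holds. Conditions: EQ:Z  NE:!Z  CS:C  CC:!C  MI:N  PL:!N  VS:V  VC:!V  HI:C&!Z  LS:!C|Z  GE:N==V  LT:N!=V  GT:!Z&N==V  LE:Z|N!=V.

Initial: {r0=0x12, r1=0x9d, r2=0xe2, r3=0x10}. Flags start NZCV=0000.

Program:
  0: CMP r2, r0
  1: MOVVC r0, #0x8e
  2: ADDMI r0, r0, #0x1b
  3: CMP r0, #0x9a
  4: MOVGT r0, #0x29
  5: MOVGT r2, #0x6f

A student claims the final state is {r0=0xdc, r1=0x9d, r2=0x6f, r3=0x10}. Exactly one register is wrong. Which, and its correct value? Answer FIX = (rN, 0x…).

FIX = (r0, 0x29)

0: ✓ CMP  NZCV=1010
1: ✓ MOVVC  r0←0x8e
2: ✓ ADDMI  r0←0xa9
3: ✓ CMP  NZCV=0010
4: ✓ MOVGT  r0←0x29
5: ✓ MOVGT  r2←0x6f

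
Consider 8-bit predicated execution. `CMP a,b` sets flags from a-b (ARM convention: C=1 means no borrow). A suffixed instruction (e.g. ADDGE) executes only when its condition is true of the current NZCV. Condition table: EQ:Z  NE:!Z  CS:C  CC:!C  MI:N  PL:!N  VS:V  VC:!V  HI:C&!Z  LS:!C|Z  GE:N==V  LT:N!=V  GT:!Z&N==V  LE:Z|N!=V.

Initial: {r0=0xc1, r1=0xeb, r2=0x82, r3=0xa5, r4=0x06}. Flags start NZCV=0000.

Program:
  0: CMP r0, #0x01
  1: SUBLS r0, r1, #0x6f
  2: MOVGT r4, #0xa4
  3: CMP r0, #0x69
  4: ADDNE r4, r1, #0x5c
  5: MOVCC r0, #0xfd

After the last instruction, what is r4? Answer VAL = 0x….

VAL = 0x47

0: ✓ CMP  NZCV=1010
1: · SUBLS
2: · MOVGT
3: ✓ CMP  NZCV=0011
4: ✓ ADDNE  r4←0x47
5: · MOVCC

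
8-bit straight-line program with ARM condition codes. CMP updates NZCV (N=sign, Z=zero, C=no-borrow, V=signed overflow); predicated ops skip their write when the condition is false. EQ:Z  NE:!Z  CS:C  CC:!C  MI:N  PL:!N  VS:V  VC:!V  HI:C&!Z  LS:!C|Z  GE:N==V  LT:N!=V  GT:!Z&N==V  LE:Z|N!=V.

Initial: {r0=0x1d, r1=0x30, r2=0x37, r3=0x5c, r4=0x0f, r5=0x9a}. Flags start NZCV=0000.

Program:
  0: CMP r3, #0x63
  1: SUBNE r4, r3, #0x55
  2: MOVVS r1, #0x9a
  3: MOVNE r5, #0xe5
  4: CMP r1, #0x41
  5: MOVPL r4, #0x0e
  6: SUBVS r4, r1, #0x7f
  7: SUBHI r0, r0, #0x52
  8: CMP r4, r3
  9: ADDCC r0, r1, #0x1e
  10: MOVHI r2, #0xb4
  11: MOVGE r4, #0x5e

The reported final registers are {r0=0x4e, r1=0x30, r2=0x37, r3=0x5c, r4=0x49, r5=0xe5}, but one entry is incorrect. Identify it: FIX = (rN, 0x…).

FIX = (r4, 0x07)

[0] flags=1000 → (cmp)
[1] flags=1000 NE?T → r4=0x07
[2] flags=1000 VS?F → skip
[3] flags=1000 NE?T → r5=0xe5
[4] flags=1000 → (cmp)
[5] flags=1000 PL?F → skip
[6] flags=1000 VS?F → skip
[7] flags=1000 HI?F → skip
[8] flags=1000 → (cmp)
[9] flags=1000 CC?T → r0=0x4e
[10] flags=1000 HI?F → skip
[11] flags=1000 GE?F → skip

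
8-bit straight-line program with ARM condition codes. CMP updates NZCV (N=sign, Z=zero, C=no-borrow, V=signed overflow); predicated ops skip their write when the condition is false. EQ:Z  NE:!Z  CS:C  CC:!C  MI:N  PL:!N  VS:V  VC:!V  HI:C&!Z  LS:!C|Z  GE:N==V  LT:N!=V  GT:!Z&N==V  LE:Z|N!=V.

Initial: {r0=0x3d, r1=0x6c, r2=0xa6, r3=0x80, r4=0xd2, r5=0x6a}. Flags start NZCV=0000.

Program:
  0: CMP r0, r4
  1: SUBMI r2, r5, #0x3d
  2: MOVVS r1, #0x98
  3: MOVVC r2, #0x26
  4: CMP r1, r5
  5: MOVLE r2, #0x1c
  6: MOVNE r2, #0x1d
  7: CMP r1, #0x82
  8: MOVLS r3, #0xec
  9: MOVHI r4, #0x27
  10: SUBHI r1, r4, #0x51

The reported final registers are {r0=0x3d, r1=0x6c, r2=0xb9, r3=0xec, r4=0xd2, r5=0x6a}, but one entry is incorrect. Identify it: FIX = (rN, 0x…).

0: ✓ CMP  NZCV=0000
1: · SUBMI
2: · MOVVS
3: ✓ MOVVC  r2←0x26
4: ✓ CMP  NZCV=0010
5: · MOVLE
6: ✓ MOVNE  r2←0x1d
7: ✓ CMP  NZCV=1001
8: ✓ MOVLS  r3←0xec
9: · MOVHI
10: · SUBHI

FIX = (r2, 0x1d)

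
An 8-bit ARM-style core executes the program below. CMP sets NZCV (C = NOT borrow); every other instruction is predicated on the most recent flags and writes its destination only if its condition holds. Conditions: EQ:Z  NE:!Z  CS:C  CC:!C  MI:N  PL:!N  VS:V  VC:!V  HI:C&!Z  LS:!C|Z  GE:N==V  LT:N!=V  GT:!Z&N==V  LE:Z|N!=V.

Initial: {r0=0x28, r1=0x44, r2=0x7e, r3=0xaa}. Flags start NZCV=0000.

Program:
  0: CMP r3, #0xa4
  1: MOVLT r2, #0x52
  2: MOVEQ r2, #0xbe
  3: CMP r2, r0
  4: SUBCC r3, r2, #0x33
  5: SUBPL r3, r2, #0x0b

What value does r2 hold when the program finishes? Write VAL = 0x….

[0] flags=0010 → (cmp)
[1] flags=0010 LT?F → skip
[2] flags=0010 EQ?F → skip
[3] flags=0010 → (cmp)
[4] flags=0010 CC?F → skip
[5] flags=0010 PL?T → r3=0x73

VAL = 0x7e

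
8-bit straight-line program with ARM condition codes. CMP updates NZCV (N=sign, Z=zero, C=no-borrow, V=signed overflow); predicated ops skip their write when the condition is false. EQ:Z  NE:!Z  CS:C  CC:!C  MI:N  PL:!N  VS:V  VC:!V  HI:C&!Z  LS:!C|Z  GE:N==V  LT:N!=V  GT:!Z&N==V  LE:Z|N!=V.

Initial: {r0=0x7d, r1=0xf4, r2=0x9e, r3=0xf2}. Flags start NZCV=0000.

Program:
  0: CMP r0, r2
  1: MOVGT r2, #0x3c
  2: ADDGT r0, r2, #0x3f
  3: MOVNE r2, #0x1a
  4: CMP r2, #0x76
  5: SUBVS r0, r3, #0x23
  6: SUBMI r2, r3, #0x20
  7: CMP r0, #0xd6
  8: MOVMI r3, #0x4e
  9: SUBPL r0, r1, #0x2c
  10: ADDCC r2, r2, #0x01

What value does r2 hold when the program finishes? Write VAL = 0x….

VAL = 0xd3

[0] flags=1001 → (cmp)
[1] flags=1001 GT?T → r2=0x3c
[2] flags=1001 GT?T → r0=0x7b
[3] flags=1001 NE?T → r2=0x1a
[4] flags=1000 → (cmp)
[5] flags=1000 VS?F → skip
[6] flags=1000 MI?T → r2=0xd2
[7] flags=1001 → (cmp)
[8] flags=1001 MI?T → r3=0x4e
[9] flags=1001 PL?F → skip
[10] flags=1001 CC?T → r2=0xd3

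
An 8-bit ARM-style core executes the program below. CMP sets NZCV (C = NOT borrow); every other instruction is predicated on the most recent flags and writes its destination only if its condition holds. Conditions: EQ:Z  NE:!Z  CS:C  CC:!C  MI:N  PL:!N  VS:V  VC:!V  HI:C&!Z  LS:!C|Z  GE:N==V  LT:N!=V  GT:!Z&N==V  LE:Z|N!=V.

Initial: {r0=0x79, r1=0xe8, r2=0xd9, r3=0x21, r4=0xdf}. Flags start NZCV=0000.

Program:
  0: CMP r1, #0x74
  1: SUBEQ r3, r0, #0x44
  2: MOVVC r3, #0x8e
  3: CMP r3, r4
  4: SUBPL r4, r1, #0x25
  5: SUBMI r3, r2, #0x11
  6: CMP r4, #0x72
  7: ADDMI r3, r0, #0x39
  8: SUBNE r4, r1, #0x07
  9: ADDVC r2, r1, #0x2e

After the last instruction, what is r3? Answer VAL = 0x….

VAL = 0x21

[0] flags=0011 → (cmp)
[1] flags=0011 EQ?F → skip
[2] flags=0011 VC?F → skip
[3] flags=0000 → (cmp)
[4] flags=0000 PL?T → r4=0xc3
[5] flags=0000 MI?F → skip
[6] flags=0011 → (cmp)
[7] flags=0011 MI?F → skip
[8] flags=0011 NE?T → r4=0xe1
[9] flags=0011 VC?F → skip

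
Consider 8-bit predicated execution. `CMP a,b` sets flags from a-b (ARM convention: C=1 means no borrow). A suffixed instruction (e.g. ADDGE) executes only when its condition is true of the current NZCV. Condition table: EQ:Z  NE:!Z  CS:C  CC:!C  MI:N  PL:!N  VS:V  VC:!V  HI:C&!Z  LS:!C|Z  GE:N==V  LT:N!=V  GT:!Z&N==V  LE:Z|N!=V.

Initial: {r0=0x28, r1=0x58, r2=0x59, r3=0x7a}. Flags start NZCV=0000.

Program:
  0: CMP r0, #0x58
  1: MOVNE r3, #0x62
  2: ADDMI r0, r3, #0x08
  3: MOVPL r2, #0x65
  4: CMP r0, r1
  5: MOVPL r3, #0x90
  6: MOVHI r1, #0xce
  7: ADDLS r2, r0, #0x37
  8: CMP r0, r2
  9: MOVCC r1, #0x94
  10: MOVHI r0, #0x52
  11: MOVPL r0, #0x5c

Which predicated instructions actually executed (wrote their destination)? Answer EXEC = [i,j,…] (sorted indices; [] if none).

[0] flags=1000 → (cmp)
[1] flags=1000 NE?T → r3=0x62
[2] flags=1000 MI?T → r0=0x6a
[3] flags=1000 PL?F → skip
[4] flags=0010 → (cmp)
[5] flags=0010 PL?T → r3=0x90
[6] flags=0010 HI?T → r1=0xce
[7] flags=0010 LS?F → skip
[8] flags=0010 → (cmp)
[9] flags=0010 CC?F → skip
[10] flags=0010 HI?T → r0=0x52
[11] flags=0010 PL?T → r0=0x5c

EXEC = [1,2,5,6,10,11]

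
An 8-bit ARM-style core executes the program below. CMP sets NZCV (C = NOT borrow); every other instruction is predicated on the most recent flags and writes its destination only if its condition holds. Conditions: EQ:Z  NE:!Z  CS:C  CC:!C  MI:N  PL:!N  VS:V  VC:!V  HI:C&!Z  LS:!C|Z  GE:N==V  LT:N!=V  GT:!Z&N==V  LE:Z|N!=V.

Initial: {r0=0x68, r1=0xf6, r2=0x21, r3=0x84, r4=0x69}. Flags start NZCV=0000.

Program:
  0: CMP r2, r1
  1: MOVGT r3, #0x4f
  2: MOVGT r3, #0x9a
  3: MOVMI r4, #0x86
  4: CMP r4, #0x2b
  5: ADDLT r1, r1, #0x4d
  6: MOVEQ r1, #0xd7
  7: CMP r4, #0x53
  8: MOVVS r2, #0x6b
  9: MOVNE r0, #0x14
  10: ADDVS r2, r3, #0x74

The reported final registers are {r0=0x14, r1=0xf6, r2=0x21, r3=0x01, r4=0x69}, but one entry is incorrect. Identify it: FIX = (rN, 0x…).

FIX = (r3, 0x9a)

[0] flags=0000 → (cmp)
[1] flags=0000 GT?T → r3=0x4f
[2] flags=0000 GT?T → r3=0x9a
[3] flags=0000 MI?F → skip
[4] flags=0010 → (cmp)
[5] flags=0010 LT?F → skip
[6] flags=0010 EQ?F → skip
[7] flags=0010 → (cmp)
[8] flags=0010 VS?F → skip
[9] flags=0010 NE?T → r0=0x14
[10] flags=0010 VS?F → skip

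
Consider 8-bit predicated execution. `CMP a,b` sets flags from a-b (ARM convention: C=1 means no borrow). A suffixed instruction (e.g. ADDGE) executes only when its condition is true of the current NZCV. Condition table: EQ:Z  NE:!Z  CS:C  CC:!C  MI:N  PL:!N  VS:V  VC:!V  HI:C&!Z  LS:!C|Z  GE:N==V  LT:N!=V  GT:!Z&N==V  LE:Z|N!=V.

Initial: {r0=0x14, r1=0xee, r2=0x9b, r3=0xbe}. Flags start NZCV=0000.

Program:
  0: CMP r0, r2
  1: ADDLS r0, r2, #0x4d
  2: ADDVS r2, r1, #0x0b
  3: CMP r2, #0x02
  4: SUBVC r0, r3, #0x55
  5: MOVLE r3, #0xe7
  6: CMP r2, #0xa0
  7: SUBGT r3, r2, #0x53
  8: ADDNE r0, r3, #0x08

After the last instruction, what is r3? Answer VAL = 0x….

VAL = 0xe7

[0] flags=0000 → (cmp)
[1] flags=0000 LS?T → r0=0xe8
[2] flags=0000 VS?F → skip
[3] flags=1010 → (cmp)
[4] flags=1010 VC?T → r0=0x69
[5] flags=1010 LE?T → r3=0xe7
[6] flags=1000 → (cmp)
[7] flags=1000 GT?F → skip
[8] flags=1000 NE?T → r0=0xef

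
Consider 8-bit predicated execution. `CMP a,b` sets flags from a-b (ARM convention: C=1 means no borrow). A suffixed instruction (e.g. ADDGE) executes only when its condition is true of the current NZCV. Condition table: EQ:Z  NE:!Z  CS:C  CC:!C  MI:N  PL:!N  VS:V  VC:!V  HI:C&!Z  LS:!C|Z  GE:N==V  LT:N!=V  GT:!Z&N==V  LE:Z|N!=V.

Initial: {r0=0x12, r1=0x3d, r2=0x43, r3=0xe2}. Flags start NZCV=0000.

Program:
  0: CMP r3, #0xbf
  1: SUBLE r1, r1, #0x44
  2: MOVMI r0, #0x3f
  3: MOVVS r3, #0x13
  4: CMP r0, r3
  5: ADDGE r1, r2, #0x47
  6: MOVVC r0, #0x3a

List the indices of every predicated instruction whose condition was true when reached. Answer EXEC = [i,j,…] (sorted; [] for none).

[0] flags=0010 → (cmp)
[1] flags=0010 LE?F → skip
[2] flags=0010 MI?F → skip
[3] flags=0010 VS?F → skip
[4] flags=0000 → (cmp)
[5] flags=0000 GE?T → r1=0x8a
[6] flags=0000 VC?T → r0=0x3a

EXEC = [5,6]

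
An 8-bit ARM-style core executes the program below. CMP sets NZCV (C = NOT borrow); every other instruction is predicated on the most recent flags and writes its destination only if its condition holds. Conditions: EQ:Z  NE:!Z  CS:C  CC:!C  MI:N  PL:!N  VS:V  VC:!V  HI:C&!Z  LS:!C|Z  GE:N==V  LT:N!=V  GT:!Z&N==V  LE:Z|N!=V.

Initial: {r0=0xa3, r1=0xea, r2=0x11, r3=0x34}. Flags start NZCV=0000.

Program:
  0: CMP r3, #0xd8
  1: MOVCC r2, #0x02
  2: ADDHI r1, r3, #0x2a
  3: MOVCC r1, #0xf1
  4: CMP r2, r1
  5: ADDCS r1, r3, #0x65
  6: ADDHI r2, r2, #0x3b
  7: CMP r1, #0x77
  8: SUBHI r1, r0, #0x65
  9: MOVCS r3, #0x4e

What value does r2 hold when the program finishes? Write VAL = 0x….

[0] flags=0000 → (cmp)
[1] flags=0000 CC?T → r2=0x02
[2] flags=0000 HI?F → skip
[3] flags=0000 CC?T → r1=0xf1
[4] flags=0000 → (cmp)
[5] flags=0000 CS?F → skip
[6] flags=0000 HI?F → skip
[7] flags=0011 → (cmp)
[8] flags=0011 HI?T → r1=0x3e
[9] flags=0011 CS?T → r3=0x4e

VAL = 0x02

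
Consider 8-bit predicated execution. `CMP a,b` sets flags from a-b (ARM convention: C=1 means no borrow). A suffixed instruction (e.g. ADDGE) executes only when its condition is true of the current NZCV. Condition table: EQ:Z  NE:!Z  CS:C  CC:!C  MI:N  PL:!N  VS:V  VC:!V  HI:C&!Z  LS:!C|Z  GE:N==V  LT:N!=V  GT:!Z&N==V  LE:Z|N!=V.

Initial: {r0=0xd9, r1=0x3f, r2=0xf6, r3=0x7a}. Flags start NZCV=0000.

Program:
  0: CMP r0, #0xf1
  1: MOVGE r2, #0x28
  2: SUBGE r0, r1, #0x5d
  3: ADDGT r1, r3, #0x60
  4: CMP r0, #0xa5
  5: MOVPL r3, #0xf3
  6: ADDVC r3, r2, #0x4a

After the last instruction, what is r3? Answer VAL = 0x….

[0] flags=1000 → (cmp)
[1] flags=1000 GE?F → skip
[2] flags=1000 GE?F → skip
[3] flags=1000 GT?F → skip
[4] flags=0010 → (cmp)
[5] flags=0010 PL?T → r3=0xf3
[6] flags=0010 VC?T → r3=0x40

VAL = 0x40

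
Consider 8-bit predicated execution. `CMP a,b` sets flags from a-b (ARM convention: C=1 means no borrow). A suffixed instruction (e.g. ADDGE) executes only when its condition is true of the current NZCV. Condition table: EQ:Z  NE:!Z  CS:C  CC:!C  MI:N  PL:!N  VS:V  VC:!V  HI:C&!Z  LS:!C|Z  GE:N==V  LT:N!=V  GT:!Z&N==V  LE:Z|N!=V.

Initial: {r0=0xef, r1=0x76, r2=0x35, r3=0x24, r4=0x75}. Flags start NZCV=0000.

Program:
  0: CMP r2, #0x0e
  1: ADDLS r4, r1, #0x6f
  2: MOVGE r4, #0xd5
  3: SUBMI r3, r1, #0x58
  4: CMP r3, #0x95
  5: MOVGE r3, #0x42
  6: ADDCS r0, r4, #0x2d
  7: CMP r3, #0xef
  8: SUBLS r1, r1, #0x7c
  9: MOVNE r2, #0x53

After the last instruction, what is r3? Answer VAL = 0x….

0: ✓ CMP  NZCV=0010
1: · ADDLS
2: ✓ MOVGE  r4←0xd5
3: · SUBMI
4: ✓ CMP  NZCV=1001
5: ✓ MOVGE  r3←0x42
6: · ADDCS
7: ✓ CMP  NZCV=0000
8: ✓ SUBLS  r1←0xfa
9: ✓ MOVNE  r2←0x53

VAL = 0x42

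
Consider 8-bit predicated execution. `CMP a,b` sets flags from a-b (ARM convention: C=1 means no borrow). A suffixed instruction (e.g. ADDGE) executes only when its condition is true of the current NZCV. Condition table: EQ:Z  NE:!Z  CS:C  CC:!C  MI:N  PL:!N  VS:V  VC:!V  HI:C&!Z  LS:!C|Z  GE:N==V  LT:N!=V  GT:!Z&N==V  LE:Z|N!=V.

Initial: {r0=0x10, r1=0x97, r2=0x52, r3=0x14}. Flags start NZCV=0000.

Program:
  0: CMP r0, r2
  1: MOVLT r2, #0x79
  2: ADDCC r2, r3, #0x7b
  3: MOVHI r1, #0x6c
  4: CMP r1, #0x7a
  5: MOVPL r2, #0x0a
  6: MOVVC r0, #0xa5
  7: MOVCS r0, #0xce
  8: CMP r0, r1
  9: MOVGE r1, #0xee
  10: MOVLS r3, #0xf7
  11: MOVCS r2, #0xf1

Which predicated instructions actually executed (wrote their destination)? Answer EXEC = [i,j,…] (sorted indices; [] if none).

EXEC = [1,2,5,7,9,11]

0: ✓ CMP  NZCV=1000
1: ✓ MOVLT  r2←0x79
2: ✓ ADDCC  r2←0x8f
3: · MOVHI
4: ✓ CMP  NZCV=0011
5: ✓ MOVPL  r2←0x0a
6: · MOVVC
7: ✓ MOVCS  r0←0xce
8: ✓ CMP  NZCV=0010
9: ✓ MOVGE  r1←0xee
10: · MOVLS
11: ✓ MOVCS  r2←0xf1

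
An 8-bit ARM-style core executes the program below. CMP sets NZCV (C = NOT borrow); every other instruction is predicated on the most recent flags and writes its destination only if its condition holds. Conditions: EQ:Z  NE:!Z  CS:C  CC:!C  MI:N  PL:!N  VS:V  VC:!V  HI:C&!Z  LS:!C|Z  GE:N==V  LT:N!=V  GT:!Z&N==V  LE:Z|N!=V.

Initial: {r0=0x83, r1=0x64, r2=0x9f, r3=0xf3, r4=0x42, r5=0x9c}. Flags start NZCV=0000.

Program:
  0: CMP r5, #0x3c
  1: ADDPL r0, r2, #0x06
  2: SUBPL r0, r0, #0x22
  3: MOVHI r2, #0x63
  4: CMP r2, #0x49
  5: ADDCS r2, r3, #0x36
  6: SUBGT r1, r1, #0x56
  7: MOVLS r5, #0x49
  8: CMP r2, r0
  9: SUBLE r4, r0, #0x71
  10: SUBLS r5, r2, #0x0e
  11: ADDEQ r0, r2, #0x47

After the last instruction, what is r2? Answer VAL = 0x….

VAL = 0x29

0: ✓ CMP  NZCV=0011
1: ✓ ADDPL  r0←0xa5
2: ✓ SUBPL  r0←0x83
3: ✓ MOVHI  r2←0x63
4: ✓ CMP  NZCV=0010
5: ✓ ADDCS  r2←0x29
6: ✓ SUBGT  r1←0x0e
7: · MOVLS
8: ✓ CMP  NZCV=1001
9: · SUBLE
10: ✓ SUBLS  r5←0x1b
11: · ADDEQ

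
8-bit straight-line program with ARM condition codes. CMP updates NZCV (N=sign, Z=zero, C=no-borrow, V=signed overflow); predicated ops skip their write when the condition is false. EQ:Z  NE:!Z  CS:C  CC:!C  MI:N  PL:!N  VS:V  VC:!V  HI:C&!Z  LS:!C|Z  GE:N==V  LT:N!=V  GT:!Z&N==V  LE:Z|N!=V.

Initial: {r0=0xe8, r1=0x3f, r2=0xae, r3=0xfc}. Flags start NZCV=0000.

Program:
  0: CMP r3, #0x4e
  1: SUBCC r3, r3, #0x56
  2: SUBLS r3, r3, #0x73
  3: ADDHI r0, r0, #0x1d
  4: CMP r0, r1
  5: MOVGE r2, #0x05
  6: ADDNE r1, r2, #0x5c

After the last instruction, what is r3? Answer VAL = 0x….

[0] flags=1010 → (cmp)
[1] flags=1010 CC?F → skip
[2] flags=1010 LS?F → skip
[3] flags=1010 HI?T → r0=0x05
[4] flags=1000 → (cmp)
[5] flags=1000 GE?F → skip
[6] flags=1000 NE?T → r1=0x0a

VAL = 0xfc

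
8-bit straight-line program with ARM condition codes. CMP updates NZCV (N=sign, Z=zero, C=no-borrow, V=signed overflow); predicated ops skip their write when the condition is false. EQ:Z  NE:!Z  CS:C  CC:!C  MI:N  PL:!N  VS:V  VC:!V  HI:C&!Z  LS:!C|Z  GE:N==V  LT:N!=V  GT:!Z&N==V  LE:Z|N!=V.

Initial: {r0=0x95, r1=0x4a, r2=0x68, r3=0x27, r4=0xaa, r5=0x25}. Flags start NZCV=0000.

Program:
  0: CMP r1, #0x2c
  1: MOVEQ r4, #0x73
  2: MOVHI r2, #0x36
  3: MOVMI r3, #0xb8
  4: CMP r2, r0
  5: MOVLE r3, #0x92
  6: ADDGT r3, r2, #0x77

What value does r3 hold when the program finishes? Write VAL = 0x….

0: ✓ CMP  NZCV=0010
1: · MOVEQ
2: ✓ MOVHI  r2←0x36
3: · MOVMI
4: ✓ CMP  NZCV=1001
5: · MOVLE
6: ✓ ADDGT  r3←0xad

VAL = 0xad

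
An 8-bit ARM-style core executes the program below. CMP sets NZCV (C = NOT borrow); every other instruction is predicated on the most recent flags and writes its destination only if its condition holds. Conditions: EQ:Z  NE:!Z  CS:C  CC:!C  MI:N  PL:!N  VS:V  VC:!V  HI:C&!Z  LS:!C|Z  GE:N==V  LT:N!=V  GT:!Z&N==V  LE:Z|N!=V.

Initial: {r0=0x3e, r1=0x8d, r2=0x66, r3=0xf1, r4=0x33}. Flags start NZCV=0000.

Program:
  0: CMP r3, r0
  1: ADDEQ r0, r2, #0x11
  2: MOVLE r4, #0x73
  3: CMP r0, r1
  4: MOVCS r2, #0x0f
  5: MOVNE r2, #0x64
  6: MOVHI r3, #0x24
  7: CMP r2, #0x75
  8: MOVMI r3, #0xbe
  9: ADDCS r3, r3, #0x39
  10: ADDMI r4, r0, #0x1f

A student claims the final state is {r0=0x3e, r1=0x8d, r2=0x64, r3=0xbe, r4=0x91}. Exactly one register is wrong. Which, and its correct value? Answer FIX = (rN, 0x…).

[0] flags=1010 → (cmp)
[1] flags=1010 EQ?F → skip
[2] flags=1010 LE?T → r4=0x73
[3] flags=1001 → (cmp)
[4] flags=1001 CS?F → skip
[5] flags=1001 NE?T → r2=0x64
[6] flags=1001 HI?F → skip
[7] flags=1000 → (cmp)
[8] flags=1000 MI?T → r3=0xbe
[9] flags=1000 CS?F → skip
[10] flags=1000 MI?T → r4=0x5d

FIX = (r4, 0x5d)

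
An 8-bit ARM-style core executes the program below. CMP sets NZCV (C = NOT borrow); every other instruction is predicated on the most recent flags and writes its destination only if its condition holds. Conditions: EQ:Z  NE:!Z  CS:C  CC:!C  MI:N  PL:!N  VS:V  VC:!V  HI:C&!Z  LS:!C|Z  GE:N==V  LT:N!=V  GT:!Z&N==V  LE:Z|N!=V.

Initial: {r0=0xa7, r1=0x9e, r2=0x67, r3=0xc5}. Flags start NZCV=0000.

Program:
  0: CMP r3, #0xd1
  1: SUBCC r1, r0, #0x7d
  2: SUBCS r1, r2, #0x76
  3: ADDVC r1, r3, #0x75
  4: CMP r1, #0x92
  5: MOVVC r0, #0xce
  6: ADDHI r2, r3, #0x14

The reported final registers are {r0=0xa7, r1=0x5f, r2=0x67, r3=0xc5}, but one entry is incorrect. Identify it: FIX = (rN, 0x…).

FIX = (r1, 0x3a)

0: ✓ CMP  NZCV=1000
1: ✓ SUBCC  r1←0x2a
2: · SUBCS
3: ✓ ADDVC  r1←0x3a
4: ✓ CMP  NZCV=1001
5: · MOVVC
6: · ADDHI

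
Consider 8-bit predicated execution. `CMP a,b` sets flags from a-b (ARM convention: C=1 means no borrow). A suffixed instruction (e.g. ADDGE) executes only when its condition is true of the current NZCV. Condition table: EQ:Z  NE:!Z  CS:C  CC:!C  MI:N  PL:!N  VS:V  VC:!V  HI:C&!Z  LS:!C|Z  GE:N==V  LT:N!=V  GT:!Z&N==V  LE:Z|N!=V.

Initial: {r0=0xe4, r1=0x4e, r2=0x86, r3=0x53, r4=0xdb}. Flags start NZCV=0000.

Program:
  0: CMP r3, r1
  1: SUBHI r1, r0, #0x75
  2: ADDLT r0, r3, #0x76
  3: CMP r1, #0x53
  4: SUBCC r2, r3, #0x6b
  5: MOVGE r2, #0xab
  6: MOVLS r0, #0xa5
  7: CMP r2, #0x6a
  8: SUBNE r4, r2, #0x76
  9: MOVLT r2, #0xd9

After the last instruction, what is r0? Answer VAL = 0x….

VAL = 0xe4

0: ✓ CMP  NZCV=0010
1: ✓ SUBHI  r1←0x6f
2: · ADDLT
3: ✓ CMP  NZCV=0010
4: · SUBCC
5: ✓ MOVGE  r2←0xab
6: · MOVLS
7: ✓ CMP  NZCV=0011
8: ✓ SUBNE  r4←0x35
9: ✓ MOVLT  r2←0xd9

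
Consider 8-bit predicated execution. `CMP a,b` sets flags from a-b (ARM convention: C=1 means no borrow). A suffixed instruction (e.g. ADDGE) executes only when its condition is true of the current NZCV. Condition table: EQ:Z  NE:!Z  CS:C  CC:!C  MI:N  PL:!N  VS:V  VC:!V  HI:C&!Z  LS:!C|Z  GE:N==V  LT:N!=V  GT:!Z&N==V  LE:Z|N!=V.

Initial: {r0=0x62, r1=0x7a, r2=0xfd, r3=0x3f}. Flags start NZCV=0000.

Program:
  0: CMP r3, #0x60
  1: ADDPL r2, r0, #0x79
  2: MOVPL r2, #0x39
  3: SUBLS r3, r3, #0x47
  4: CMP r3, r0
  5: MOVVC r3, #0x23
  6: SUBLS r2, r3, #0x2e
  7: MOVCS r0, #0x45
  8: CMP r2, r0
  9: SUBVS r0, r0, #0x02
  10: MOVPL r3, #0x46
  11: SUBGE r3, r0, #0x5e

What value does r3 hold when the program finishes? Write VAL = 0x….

[0] flags=1000 → (cmp)
[1] flags=1000 PL?F → skip
[2] flags=1000 PL?F → skip
[3] flags=1000 LS?T → r3=0xf8
[4] flags=1010 → (cmp)
[5] flags=1010 VC?T → r3=0x23
[6] flags=1010 LS?F → skip
[7] flags=1010 CS?T → r0=0x45
[8] flags=1010 → (cmp)
[9] flags=1010 VS?F → skip
[10] flags=1010 PL?F → skip
[11] flags=1010 GE?F → skip

VAL = 0x23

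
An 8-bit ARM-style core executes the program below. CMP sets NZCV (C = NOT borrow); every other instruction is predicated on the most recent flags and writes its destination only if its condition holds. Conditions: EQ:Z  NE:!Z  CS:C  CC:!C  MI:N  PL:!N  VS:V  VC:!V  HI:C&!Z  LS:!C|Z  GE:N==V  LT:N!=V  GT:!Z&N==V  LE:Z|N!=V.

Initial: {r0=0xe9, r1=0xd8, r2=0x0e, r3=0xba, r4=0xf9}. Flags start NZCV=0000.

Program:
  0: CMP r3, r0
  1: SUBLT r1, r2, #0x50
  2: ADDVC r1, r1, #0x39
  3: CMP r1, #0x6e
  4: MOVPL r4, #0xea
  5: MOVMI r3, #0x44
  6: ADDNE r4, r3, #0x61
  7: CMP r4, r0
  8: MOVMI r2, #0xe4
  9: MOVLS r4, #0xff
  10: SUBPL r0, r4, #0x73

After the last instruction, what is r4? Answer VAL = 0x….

0: ✓ CMP  NZCV=1000
1: ✓ SUBLT  r1←0xbe
2: ✓ ADDVC  r1←0xf7
3: ✓ CMP  NZCV=1010
4: · MOVPL
5: ✓ MOVMI  r3←0x44
6: ✓ ADDNE  r4←0xa5
7: ✓ CMP  NZCV=1000
8: ✓ MOVMI  r2←0xe4
9: ✓ MOVLS  r4←0xff
10: · SUBPL

VAL = 0xff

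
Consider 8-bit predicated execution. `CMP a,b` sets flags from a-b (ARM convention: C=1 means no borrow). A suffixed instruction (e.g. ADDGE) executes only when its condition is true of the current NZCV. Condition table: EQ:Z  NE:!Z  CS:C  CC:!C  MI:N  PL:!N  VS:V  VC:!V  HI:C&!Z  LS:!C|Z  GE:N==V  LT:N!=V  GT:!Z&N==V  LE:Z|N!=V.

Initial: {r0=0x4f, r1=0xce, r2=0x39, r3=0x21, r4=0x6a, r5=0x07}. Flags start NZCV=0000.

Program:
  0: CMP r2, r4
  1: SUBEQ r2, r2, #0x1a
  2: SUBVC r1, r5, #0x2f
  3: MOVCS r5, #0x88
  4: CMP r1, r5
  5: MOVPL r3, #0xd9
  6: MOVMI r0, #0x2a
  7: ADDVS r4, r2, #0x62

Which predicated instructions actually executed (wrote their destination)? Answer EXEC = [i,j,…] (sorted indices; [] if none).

[0] flags=1000 → (cmp)
[1] flags=1000 EQ?F → skip
[2] flags=1000 VC?T → r1=0xd8
[3] flags=1000 CS?F → skip
[4] flags=1010 → (cmp)
[5] flags=1010 PL?F → skip
[6] flags=1010 MI?T → r0=0x2a
[7] flags=1010 VS?F → skip

EXEC = [2,6]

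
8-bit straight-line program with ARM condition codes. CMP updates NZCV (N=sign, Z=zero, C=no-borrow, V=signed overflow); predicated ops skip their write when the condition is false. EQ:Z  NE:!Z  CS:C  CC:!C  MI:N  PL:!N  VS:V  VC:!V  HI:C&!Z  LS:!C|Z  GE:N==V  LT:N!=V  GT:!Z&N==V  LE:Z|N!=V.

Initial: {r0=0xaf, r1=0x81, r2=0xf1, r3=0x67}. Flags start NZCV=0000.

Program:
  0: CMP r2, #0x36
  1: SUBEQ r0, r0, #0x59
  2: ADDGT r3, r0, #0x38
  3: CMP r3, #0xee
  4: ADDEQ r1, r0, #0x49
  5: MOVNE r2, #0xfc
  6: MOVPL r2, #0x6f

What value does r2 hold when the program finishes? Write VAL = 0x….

[0] flags=1010 → (cmp)
[1] flags=1010 EQ?F → skip
[2] flags=1010 GT?F → skip
[3] flags=0000 → (cmp)
[4] flags=0000 EQ?F → skip
[5] flags=0000 NE?T → r2=0xfc
[6] flags=0000 PL?T → r2=0x6f

VAL = 0x6f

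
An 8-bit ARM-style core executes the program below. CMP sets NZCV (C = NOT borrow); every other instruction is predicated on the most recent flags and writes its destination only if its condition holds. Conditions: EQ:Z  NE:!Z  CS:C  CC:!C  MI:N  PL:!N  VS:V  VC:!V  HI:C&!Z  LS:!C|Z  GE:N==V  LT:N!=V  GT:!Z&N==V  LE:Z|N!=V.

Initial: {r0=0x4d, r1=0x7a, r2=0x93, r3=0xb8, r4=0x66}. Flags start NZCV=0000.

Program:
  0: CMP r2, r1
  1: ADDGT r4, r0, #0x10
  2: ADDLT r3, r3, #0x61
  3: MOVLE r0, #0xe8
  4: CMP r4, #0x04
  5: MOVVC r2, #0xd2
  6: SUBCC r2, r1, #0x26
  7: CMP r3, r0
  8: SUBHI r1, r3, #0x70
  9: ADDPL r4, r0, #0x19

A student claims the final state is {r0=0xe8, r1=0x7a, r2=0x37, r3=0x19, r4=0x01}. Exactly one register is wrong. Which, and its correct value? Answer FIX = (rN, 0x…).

[0] flags=0011 → (cmp)
[1] flags=0011 GT?F → skip
[2] flags=0011 LT?T → r3=0x19
[3] flags=0011 LE?T → r0=0xe8
[4] flags=0010 → (cmp)
[5] flags=0010 VC?T → r2=0xd2
[6] flags=0010 CC?F → skip
[7] flags=0000 → (cmp)
[8] flags=0000 HI?F → skip
[9] flags=0000 PL?T → r4=0x01

FIX = (r2, 0xd2)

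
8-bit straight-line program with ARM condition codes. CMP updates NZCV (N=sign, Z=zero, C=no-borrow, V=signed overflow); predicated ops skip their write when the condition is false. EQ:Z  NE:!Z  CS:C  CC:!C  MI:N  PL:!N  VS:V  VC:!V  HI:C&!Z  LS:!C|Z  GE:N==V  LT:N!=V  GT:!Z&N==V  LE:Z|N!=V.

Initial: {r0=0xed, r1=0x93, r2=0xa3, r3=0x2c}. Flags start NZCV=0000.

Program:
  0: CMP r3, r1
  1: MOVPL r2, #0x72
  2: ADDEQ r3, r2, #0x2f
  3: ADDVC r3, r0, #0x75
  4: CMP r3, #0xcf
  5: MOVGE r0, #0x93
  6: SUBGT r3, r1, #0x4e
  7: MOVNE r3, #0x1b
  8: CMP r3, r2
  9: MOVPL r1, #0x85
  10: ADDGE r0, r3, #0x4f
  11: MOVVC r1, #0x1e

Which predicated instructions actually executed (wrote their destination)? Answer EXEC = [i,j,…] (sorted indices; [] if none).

EXEC = [5,6,7,9,10,11]

[0] flags=1001 → (cmp)
[1] flags=1001 PL?F → skip
[2] flags=1001 EQ?F → skip
[3] flags=1001 VC?F → skip
[4] flags=0000 → (cmp)
[5] flags=0000 GE?T → r0=0x93
[6] flags=0000 GT?T → r3=0x45
[7] flags=0000 NE?T → r3=0x1b
[8] flags=0000 → (cmp)
[9] flags=0000 PL?T → r1=0x85
[10] flags=0000 GE?T → r0=0x6a
[11] flags=0000 VC?T → r1=0x1e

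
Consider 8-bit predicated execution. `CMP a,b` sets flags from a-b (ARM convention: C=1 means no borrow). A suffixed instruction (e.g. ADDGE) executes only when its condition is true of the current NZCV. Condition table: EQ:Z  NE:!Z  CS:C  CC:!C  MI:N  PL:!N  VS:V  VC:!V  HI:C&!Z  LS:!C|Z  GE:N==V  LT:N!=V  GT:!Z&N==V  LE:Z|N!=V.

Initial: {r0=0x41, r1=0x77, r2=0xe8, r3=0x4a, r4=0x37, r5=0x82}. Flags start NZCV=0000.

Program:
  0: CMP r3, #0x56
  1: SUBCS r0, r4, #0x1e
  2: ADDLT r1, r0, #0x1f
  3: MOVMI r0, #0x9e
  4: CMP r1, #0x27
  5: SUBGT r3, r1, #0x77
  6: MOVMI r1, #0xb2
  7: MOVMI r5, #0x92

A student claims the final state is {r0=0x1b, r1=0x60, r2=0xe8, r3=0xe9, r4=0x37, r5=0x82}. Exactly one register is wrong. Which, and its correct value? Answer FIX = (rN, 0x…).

FIX = (r0, 0x9e)

0: ✓ CMP  NZCV=1000
1: · SUBCS
2: ✓ ADDLT  r1←0x60
3: ✓ MOVMI  r0←0x9e
4: ✓ CMP  NZCV=0010
5: ✓ SUBGT  r3←0xe9
6: · MOVMI
7: · MOVMI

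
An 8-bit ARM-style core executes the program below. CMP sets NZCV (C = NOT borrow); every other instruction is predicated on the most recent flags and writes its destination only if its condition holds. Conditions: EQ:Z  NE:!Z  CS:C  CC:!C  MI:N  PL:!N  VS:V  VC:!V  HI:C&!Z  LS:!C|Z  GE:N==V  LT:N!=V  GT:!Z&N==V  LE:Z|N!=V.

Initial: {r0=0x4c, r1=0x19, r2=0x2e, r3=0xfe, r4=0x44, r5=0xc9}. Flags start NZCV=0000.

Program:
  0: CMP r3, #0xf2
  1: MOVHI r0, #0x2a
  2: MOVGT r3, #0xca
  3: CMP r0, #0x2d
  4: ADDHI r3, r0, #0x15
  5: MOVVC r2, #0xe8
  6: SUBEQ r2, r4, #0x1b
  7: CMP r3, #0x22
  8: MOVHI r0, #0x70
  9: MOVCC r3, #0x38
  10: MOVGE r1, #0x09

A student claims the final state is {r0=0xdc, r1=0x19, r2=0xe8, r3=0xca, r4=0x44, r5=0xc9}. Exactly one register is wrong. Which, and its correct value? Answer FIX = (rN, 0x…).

[0] flags=0010 → (cmp)
[1] flags=0010 HI?T → r0=0x2a
[2] flags=0010 GT?T → r3=0xca
[3] flags=1000 → (cmp)
[4] flags=1000 HI?F → skip
[5] flags=1000 VC?T → r2=0xe8
[6] flags=1000 EQ?F → skip
[7] flags=1010 → (cmp)
[8] flags=1010 HI?T → r0=0x70
[9] flags=1010 CC?F → skip
[10] flags=1010 GE?F → skip

FIX = (r0, 0x70)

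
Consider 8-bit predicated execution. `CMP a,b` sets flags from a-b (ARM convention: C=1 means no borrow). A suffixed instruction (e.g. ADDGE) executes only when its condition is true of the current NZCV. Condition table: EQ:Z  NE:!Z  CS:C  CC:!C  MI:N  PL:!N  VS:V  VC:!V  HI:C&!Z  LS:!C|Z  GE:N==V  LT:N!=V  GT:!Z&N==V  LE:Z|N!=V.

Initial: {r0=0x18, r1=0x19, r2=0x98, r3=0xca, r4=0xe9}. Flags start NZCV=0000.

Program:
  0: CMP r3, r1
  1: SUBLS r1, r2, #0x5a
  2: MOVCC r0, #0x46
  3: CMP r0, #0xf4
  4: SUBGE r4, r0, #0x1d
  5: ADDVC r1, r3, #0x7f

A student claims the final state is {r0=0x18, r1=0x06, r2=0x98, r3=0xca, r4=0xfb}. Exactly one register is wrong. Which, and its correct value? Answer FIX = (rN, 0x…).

0: ✓ CMP  NZCV=1010
1: · SUBLS
2: · MOVCC
3: ✓ CMP  NZCV=0000
4: ✓ SUBGE  r4←0xfb
5: ✓ ADDVC  r1←0x49

FIX = (r1, 0x49)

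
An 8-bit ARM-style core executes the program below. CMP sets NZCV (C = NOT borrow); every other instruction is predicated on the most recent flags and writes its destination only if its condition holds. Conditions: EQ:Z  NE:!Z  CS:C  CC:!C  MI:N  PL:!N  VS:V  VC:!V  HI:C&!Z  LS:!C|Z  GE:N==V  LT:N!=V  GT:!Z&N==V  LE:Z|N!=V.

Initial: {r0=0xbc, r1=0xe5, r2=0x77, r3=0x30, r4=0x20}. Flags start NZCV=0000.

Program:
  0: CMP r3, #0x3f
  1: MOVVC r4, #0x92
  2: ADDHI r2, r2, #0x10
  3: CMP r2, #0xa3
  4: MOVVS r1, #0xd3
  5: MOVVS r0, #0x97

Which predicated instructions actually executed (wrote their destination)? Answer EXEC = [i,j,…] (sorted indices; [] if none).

EXEC = [1,4,5]

[0] flags=1000 → (cmp)
[1] flags=1000 VC?T → r4=0x92
[2] flags=1000 HI?F → skip
[3] flags=1001 → (cmp)
[4] flags=1001 VS?T → r1=0xd3
[5] flags=1001 VS?T → r0=0x97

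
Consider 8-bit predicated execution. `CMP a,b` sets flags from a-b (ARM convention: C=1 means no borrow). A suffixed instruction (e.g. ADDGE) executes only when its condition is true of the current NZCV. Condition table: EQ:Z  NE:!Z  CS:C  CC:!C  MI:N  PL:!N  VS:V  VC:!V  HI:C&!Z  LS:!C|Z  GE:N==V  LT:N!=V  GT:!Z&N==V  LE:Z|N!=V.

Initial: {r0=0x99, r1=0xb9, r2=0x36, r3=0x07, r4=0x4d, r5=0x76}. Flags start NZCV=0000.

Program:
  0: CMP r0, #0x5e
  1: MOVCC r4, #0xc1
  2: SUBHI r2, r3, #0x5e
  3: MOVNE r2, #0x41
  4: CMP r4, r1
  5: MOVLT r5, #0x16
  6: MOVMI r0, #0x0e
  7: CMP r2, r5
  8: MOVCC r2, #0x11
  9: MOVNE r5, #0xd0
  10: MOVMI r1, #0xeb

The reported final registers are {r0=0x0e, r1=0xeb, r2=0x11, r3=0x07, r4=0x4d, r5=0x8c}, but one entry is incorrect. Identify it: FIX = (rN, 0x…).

FIX = (r5, 0xd0)

[0] flags=0011 → (cmp)
[1] flags=0011 CC?F → skip
[2] flags=0011 HI?T → r2=0xa9
[3] flags=0011 NE?T → r2=0x41
[4] flags=1001 → (cmp)
[5] flags=1001 LT?F → skip
[6] flags=1001 MI?T → r0=0x0e
[7] flags=1000 → (cmp)
[8] flags=1000 CC?T → r2=0x11
[9] flags=1000 NE?T → r5=0xd0
[10] flags=1000 MI?T → r1=0xeb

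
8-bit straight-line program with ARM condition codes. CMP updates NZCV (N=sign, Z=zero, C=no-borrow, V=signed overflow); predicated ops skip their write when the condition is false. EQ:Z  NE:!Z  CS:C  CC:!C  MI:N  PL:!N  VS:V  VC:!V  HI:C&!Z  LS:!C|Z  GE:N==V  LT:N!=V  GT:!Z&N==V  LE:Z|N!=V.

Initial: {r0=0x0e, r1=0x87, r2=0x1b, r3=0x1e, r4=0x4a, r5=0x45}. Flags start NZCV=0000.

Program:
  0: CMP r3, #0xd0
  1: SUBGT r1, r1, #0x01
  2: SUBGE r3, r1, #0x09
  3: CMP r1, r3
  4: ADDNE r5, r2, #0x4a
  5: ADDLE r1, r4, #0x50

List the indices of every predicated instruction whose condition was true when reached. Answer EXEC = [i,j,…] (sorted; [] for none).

EXEC = [1,2,4,5]

0: ✓ CMP  NZCV=0000
1: ✓ SUBGT  r1←0x86
2: ✓ SUBGE  r3←0x7d
3: ✓ CMP  NZCV=0011
4: ✓ ADDNE  r5←0x65
5: ✓ ADDLE  r1←0x9a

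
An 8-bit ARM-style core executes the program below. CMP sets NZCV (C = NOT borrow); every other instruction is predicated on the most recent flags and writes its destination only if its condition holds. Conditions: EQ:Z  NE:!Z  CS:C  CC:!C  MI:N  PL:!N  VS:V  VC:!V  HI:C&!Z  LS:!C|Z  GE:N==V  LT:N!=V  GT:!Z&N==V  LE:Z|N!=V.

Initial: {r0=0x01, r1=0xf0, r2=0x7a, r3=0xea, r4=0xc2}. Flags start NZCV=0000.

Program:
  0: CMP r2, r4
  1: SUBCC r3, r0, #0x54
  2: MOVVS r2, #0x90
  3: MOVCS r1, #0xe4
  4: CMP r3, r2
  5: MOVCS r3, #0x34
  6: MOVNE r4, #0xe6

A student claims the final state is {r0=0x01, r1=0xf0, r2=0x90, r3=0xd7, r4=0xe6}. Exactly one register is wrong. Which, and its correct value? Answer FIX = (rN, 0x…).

FIX = (r3, 0x34)

[0] flags=1001 → (cmp)
[1] flags=1001 CC?T → r3=0xad
[2] flags=1001 VS?T → r2=0x90
[3] flags=1001 CS?F → skip
[4] flags=0010 → (cmp)
[5] flags=0010 CS?T → r3=0x34
[6] flags=0010 NE?T → r4=0xe6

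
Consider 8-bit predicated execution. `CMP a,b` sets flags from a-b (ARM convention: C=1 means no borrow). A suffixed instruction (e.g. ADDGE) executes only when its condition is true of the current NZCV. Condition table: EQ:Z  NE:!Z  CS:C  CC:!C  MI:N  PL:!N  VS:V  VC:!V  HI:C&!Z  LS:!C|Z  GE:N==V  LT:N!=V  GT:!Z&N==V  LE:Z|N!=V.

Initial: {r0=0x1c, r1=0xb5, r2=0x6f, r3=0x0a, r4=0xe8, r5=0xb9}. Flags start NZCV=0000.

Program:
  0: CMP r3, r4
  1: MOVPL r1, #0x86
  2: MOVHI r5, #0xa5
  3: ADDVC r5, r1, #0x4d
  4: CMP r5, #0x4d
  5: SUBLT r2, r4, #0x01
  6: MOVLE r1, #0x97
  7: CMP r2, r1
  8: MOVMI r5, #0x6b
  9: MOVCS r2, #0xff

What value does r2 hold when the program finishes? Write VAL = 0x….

VAL = 0xff

[0] flags=0000 → (cmp)
[1] flags=0000 PL?T → r1=0x86
[2] flags=0000 HI?F → skip
[3] flags=0000 VC?T → r5=0xd3
[4] flags=1010 → (cmp)
[5] flags=1010 LT?T → r2=0xe7
[6] flags=1010 LE?T → r1=0x97
[7] flags=0010 → (cmp)
[8] flags=0010 MI?F → skip
[9] flags=0010 CS?T → r2=0xff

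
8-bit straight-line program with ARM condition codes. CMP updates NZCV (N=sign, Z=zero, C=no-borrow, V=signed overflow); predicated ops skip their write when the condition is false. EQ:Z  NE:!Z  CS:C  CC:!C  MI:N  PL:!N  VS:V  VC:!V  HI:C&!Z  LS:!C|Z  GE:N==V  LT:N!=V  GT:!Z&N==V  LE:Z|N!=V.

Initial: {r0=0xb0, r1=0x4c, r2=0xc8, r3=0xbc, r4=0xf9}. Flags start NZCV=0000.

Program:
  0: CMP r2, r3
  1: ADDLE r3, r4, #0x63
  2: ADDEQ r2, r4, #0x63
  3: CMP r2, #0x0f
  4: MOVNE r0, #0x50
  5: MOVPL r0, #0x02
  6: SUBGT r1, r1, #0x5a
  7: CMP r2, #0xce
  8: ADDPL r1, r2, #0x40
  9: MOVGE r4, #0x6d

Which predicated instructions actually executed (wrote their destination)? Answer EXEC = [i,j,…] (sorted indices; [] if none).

0: ✓ CMP  NZCV=0010
1: · ADDLE
2: · ADDEQ
3: ✓ CMP  NZCV=1010
4: ✓ MOVNE  r0←0x50
5: · MOVPL
6: · SUBGT
7: ✓ CMP  NZCV=1000
8: · ADDPL
9: · MOVGE

EXEC = [4]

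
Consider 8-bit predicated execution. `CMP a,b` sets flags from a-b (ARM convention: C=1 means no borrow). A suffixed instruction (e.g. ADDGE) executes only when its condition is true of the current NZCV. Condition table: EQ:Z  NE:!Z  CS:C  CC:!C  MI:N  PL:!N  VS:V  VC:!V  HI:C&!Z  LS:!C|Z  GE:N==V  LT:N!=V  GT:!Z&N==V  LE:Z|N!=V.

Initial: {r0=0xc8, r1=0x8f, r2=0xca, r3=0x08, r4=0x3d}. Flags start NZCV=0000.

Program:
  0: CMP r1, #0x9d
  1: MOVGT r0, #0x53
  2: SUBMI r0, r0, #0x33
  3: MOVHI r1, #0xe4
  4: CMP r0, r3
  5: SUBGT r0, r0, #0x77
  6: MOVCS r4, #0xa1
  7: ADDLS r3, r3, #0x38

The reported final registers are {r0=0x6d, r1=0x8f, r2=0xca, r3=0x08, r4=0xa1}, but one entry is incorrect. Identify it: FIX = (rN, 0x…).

[0] flags=1000 → (cmp)
[1] flags=1000 GT?F → skip
[2] flags=1000 MI?T → r0=0x95
[3] flags=1000 HI?F → skip
[4] flags=1010 → (cmp)
[5] flags=1010 GT?F → skip
[6] flags=1010 CS?T → r4=0xa1
[7] flags=1010 LS?F → skip

FIX = (r0, 0x95)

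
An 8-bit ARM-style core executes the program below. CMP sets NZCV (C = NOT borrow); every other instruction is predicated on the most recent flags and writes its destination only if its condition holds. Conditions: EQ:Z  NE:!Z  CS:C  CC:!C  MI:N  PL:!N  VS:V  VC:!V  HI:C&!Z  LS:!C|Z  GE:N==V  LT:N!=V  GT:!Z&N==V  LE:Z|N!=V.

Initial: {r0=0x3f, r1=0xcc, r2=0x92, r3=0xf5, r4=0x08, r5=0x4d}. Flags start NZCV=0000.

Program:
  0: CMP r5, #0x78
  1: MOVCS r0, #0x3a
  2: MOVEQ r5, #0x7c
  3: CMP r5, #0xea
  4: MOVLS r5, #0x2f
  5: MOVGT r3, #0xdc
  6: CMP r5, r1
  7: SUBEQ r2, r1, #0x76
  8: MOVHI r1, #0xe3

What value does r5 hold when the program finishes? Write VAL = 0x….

VAL = 0x2f

[0] flags=1000 → (cmp)
[1] flags=1000 CS?F → skip
[2] flags=1000 EQ?F → skip
[3] flags=0000 → (cmp)
[4] flags=0000 LS?T → r5=0x2f
[5] flags=0000 GT?T → r3=0xdc
[6] flags=0000 → (cmp)
[7] flags=0000 EQ?F → skip
[8] flags=0000 HI?F → skip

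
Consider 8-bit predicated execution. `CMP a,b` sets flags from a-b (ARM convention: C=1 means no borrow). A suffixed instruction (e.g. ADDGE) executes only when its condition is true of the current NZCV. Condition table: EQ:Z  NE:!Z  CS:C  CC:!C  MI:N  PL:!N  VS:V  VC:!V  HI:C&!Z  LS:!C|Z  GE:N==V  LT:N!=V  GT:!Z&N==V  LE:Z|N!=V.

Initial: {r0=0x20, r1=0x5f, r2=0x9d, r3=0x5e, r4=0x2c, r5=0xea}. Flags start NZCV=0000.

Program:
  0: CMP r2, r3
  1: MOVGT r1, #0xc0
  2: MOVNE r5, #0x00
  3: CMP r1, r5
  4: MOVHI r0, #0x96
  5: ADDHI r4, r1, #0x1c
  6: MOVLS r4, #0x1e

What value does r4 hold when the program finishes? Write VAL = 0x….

[0] flags=0011 → (cmp)
[1] flags=0011 GT?F → skip
[2] flags=0011 NE?T → r5=0x00
[3] flags=0010 → (cmp)
[4] flags=0010 HI?T → r0=0x96
[5] flags=0010 HI?T → r4=0x7b
[6] flags=0010 LS?F → skip

VAL = 0x7b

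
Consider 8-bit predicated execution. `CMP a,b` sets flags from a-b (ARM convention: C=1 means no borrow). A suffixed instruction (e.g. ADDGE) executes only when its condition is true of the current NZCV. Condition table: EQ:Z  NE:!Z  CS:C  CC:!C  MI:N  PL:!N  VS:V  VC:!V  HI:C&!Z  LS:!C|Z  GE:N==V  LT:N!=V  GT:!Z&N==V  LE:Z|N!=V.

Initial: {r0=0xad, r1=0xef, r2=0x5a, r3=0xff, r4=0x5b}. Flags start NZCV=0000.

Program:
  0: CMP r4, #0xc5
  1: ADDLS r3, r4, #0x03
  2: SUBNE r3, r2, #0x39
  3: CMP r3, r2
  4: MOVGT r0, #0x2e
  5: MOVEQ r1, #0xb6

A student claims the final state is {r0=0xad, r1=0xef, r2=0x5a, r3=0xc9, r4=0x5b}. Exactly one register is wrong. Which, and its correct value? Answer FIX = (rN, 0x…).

FIX = (r3, 0x21)

[0] flags=1001 → (cmp)
[1] flags=1001 LS?T → r3=0x5e
[2] flags=1001 NE?T → r3=0x21
[3] flags=1000 → (cmp)
[4] flags=1000 GT?F → skip
[5] flags=1000 EQ?F → skip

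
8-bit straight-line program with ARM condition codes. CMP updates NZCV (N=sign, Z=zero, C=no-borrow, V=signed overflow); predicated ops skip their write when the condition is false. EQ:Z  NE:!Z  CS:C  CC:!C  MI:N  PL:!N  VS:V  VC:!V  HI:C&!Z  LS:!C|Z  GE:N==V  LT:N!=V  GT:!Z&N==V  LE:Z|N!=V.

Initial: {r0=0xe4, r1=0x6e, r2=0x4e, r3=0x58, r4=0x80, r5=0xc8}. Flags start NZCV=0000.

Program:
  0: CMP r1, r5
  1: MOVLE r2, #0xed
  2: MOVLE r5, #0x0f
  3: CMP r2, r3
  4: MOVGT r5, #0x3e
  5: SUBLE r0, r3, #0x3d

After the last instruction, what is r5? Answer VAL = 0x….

[0] flags=1001 → (cmp)
[1] flags=1001 LE?F → skip
[2] flags=1001 LE?F → skip
[3] flags=1000 → (cmp)
[4] flags=1000 GT?F → skip
[5] flags=1000 LE?T → r0=0x1b

VAL = 0xc8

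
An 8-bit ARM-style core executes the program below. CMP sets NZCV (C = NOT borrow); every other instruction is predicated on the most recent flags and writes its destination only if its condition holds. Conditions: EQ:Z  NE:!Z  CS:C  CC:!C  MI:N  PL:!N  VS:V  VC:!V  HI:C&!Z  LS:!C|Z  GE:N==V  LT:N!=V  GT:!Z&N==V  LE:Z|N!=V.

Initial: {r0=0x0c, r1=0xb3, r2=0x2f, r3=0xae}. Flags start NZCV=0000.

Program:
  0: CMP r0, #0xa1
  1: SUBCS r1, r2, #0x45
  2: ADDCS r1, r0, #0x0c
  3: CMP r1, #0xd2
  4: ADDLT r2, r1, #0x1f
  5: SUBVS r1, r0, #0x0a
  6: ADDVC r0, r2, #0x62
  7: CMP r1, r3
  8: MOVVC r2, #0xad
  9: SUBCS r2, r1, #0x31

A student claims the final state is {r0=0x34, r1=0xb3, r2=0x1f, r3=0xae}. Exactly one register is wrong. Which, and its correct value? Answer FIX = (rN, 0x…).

[0] flags=0000 → (cmp)
[1] flags=0000 CS?F → skip
[2] flags=0000 CS?F → skip
[3] flags=1000 → (cmp)
[4] flags=1000 LT?T → r2=0xd2
[5] flags=1000 VS?F → skip
[6] flags=1000 VC?T → r0=0x34
[7] flags=0010 → (cmp)
[8] flags=0010 VC?T → r2=0xad
[9] flags=0010 CS?T → r2=0x82

FIX = (r2, 0x82)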